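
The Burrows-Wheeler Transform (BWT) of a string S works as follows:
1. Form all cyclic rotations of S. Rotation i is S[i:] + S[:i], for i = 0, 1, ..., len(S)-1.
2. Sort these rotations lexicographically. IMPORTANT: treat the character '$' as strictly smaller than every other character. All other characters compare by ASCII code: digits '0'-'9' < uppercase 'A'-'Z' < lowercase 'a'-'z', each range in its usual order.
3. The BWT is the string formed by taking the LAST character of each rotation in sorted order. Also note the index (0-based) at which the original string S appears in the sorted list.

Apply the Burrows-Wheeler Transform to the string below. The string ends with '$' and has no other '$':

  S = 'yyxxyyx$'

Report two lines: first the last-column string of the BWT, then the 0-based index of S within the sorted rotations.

All 8 rotations (rotation i = S[i:]+S[:i]):
  rot[0] = yyxxyyx$
  rot[1] = yxxyyx$y
  rot[2] = xxyyx$yy
  rot[3] = xyyx$yyx
  rot[4] = yyx$yyxx
  rot[5] = yx$yyxxy
  rot[6] = x$yyxxyy
  rot[7] = $yyxxyyx
Sorted (with $ < everything):
  sorted[0] = $yyxxyyx  (last char: 'x')
  sorted[1] = x$yyxxyy  (last char: 'y')
  sorted[2] = xxyyx$yy  (last char: 'y')
  sorted[3] = xyyx$yyx  (last char: 'x')
  sorted[4] = yx$yyxxy  (last char: 'y')
  sorted[5] = yxxyyx$y  (last char: 'y')
  sorted[6] = yyx$yyxx  (last char: 'x')
  sorted[7] = yyxxyyx$  (last char: '$')
Last column: xyyxyyx$
Original string S is at sorted index 7

Answer: xyyxyyx$
7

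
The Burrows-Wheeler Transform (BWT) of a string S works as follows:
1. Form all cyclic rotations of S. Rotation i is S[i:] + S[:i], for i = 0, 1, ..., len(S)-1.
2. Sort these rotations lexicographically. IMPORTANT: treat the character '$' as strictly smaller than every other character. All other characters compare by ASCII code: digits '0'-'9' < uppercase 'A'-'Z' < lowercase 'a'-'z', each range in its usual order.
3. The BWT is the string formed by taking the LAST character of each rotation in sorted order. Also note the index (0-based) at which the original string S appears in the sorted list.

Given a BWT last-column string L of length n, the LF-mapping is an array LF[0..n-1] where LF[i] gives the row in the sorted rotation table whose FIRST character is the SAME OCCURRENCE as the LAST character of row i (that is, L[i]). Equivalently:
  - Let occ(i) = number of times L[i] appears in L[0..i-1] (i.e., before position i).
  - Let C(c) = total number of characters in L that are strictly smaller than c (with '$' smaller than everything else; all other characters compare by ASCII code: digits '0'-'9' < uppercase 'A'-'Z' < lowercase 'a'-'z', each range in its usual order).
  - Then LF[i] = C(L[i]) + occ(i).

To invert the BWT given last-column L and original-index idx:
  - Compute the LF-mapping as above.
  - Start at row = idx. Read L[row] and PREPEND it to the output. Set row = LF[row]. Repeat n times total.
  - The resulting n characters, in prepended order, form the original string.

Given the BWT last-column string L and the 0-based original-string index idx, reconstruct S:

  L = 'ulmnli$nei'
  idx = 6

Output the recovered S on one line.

LF mapping: 9 4 6 7 5 2 0 8 1 3
Walk LF starting at row 6, prepending L[row]:
  step 1: row=6, L[6]='$', prepend. Next row=LF[6]=0
  step 2: row=0, L[0]='u', prepend. Next row=LF[0]=9
  step 3: row=9, L[9]='i', prepend. Next row=LF[9]=3
  step 4: row=3, L[3]='n', prepend. Next row=LF[3]=7
  step 5: row=7, L[7]='n', prepend. Next row=LF[7]=8
  step 6: row=8, L[8]='e', prepend. Next row=LF[8]=1
  step 7: row=1, L[1]='l', prepend. Next row=LF[1]=4
  step 8: row=4, L[4]='l', prepend. Next row=LF[4]=5
  step 9: row=5, L[5]='i', prepend. Next row=LF[5]=2
  step 10: row=2, L[2]='m', prepend. Next row=LF[2]=6
Reversed output: millenniu$

Answer: millenniu$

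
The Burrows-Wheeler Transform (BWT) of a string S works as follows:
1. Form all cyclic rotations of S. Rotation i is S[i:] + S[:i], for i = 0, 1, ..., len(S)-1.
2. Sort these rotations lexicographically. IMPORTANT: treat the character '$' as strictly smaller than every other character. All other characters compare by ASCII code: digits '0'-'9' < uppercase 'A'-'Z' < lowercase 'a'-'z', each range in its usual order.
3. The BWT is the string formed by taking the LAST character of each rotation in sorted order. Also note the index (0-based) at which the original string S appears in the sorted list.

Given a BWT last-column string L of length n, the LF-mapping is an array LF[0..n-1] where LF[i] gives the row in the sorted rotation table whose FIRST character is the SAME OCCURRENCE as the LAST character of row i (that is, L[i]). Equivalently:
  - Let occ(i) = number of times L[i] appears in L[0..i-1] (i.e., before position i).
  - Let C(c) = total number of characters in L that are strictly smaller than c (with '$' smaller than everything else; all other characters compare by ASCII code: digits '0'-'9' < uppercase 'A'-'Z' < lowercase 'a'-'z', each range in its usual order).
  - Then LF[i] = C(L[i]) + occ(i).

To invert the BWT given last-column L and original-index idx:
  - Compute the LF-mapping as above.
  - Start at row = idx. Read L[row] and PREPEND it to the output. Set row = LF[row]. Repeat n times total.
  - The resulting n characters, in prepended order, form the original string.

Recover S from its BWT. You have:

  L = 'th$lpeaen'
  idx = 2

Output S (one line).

LF mapping: 8 4 0 5 7 2 1 3 6
Walk LF starting at row 2, prepending L[row]:
  step 1: row=2, L[2]='$', prepend. Next row=LF[2]=0
  step 2: row=0, L[0]='t', prepend. Next row=LF[0]=8
  step 3: row=8, L[8]='n', prepend. Next row=LF[8]=6
  step 4: row=6, L[6]='a', prepend. Next row=LF[6]=1
  step 5: row=1, L[1]='h', prepend. Next row=LF[1]=4
  step 6: row=4, L[4]='p', prepend. Next row=LF[4]=7
  step 7: row=7, L[7]='e', prepend. Next row=LF[7]=3
  step 8: row=3, L[3]='l', prepend. Next row=LF[3]=5
  step 9: row=5, L[5]='e', prepend. Next row=LF[5]=2
Reversed output: elephant$

Answer: elephant$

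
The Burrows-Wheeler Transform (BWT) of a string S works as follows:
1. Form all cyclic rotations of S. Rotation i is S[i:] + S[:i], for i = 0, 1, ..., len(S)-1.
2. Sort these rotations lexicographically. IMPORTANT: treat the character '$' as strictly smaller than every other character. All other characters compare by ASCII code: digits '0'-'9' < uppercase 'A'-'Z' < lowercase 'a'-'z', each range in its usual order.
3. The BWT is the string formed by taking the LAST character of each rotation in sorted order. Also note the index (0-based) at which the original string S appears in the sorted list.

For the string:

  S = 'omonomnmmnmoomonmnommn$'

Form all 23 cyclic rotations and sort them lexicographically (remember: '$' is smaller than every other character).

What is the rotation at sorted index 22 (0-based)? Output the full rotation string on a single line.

Answer: oomonmnommn$omonomnmmnm

Derivation:
All 23 rotations (rotation i = S[i:]+S[:i]):
  rot[0] = omonomnmmnmoomonmnommn$
  rot[1] = monomnmmnmoomonmnommn$o
  rot[2] = onomnmmnmoomonmnommn$om
  rot[3] = nomnmmnmoomonmnommn$omo
  rot[4] = omnmmnmoomonmnommn$omon
  rot[5] = mnmmnmoomonmnommn$omono
  rot[6] = nmmnmoomonmnommn$omonom
  rot[7] = mmnmoomonmnommn$omonomn
  rot[8] = mnmoomonmnommn$omonomnm
  rot[9] = nmoomonmnommn$omonomnmm
  rot[10] = moomonmnommn$omonomnmmn
  rot[11] = oomonmnommn$omonomnmmnm
  rot[12] = omonmnommn$omonomnmmnmo
  rot[13] = monmnommn$omonomnmmnmoo
  rot[14] = onmnommn$omonomnmmnmoom
  rot[15] = nmnommn$omonomnmmnmoomo
  rot[16] = mnommn$omonomnmmnmoomon
  rot[17] = nommn$omonomnmmnmoomonm
  rot[18] = ommn$omonomnmmnmoomonmn
  rot[19] = mmn$omonomnmmnmoomonmno
  rot[20] = mn$omonomnmmnmoomonmnom
  rot[21] = n$omonomnmmnmoomonmnomm
  rot[22] = $omonomnmmnmoomonmnommn
Sorted (with $ < everything):
  sorted[0] = $omonomnmmnmoomonmnommn
  sorted[1] = mmn$omonomnmmnmoomonmno
  sorted[2] = mmnmoomonmnommn$omonomn
  sorted[3] = mn$omonomnmmnmoomonmnom
  sorted[4] = mnmmnmoomonmnommn$omono
  sorted[5] = mnmoomonmnommn$omonomnm
  sorted[6] = mnommn$omonomnmmnmoomon
  sorted[7] = monmnommn$omonomnmmnmoo
  sorted[8] = monomnmmnmoomonmnommn$o
  sorted[9] = moomonmnommn$omonomnmmn
  sorted[10] = n$omonomnmmnmoomonmnomm
  sorted[11] = nmmnmoomonmnommn$omonom
  sorted[12] = nmnommn$omonomnmmnmoomo
  sorted[13] = nmoomonmnommn$omonomnmm
  sorted[14] = nommn$omonomnmmnmoomonm
  sorted[15] = nomnmmnmoomonmnommn$omo
  sorted[16] = ommn$omonomnmmnmoomonmn
  sorted[17] = omnmmnmoomonmnommn$omon
  sorted[18] = omonmnommn$omonomnmmnmo
  sorted[19] = omonomnmmnmoomonmnommn$
  sorted[20] = onmnommn$omonomnmmnmoom
  sorted[21] = onomnmmnmoomonmnommn$om
  sorted[22] = oomonmnommn$omonomnmmnm
sorted[22] = oomonmnommn$omonomnmmnm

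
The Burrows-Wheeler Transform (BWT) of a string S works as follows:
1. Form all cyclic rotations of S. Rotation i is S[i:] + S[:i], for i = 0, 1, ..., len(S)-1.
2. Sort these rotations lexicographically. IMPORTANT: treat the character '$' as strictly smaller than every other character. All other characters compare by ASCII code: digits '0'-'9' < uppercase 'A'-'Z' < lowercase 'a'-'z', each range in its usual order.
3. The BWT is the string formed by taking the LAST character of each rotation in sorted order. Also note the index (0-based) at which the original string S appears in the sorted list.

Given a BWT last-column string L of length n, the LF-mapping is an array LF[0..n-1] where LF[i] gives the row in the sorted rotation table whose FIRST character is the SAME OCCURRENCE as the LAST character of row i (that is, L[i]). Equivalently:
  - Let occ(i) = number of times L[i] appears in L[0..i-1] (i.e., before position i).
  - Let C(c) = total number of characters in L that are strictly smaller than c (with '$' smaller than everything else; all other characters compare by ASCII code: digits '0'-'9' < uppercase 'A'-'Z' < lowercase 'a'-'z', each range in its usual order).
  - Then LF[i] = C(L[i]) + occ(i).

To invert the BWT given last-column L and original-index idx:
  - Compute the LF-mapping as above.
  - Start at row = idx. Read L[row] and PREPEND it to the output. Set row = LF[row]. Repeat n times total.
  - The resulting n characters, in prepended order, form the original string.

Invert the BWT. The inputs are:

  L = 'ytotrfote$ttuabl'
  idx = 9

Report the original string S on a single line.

LF mapping: 15 9 6 10 8 4 7 11 3 0 12 13 14 1 2 5
Walk LF starting at row 9, prepending L[row]:
  step 1: row=9, L[9]='$', prepend. Next row=LF[9]=0
  step 2: row=0, L[0]='y', prepend. Next row=LF[0]=15
  step 3: row=15, L[15]='l', prepend. Next row=LF[15]=5
  step 4: row=5, L[5]='f', prepend. Next row=LF[5]=4
  step 5: row=4, L[4]='r', prepend. Next row=LF[4]=8
  step 6: row=8, L[8]='e', prepend. Next row=LF[8]=3
  step 7: row=3, L[3]='t', prepend. Next row=LF[3]=10
  step 8: row=10, L[10]='t', prepend. Next row=LF[10]=12
  step 9: row=12, L[12]='u', prepend. Next row=LF[12]=14
  step 10: row=14, L[14]='b', prepend. Next row=LF[14]=2
  step 11: row=2, L[2]='o', prepend. Next row=LF[2]=6
  step 12: row=6, L[6]='o', prepend. Next row=LF[6]=7
  step 13: row=7, L[7]='t', prepend. Next row=LF[7]=11
  step 14: row=11, L[11]='t', prepend. Next row=LF[11]=13
  step 15: row=13, L[13]='a', prepend. Next row=LF[13]=1
  step 16: row=1, L[1]='t', prepend. Next row=LF[1]=9
Reversed output: tattoobutterfly$

Answer: tattoobutterfly$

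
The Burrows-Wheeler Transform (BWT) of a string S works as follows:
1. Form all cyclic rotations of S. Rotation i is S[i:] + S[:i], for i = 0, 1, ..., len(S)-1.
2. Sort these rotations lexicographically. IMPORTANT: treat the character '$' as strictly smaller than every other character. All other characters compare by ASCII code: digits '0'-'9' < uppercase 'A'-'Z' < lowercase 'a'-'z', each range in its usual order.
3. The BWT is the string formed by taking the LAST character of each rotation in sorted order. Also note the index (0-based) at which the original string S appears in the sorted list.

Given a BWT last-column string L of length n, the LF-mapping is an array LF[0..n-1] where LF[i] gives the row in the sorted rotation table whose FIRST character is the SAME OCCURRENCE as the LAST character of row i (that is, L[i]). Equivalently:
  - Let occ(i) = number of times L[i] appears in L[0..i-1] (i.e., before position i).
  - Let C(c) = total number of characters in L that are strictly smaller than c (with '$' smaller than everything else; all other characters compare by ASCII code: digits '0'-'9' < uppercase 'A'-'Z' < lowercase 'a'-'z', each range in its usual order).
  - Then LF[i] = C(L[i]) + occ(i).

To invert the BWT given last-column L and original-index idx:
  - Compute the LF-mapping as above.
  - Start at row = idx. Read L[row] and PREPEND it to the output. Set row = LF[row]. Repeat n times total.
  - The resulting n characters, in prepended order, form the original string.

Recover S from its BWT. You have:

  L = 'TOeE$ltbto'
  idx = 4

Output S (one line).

LF mapping: 3 2 5 1 0 6 8 4 9 7
Walk LF starting at row 4, prepending L[row]:
  step 1: row=4, L[4]='$', prepend. Next row=LF[4]=0
  step 2: row=0, L[0]='T', prepend. Next row=LF[0]=3
  step 3: row=3, L[3]='E', prepend. Next row=LF[3]=1
  step 4: row=1, L[1]='O', prepend. Next row=LF[1]=2
  step 5: row=2, L[2]='e', prepend. Next row=LF[2]=5
  step 6: row=5, L[5]='l', prepend. Next row=LF[5]=6
  step 7: row=6, L[6]='t', prepend. Next row=LF[6]=8
  step 8: row=8, L[8]='t', prepend. Next row=LF[8]=9
  step 9: row=9, L[9]='o', prepend. Next row=LF[9]=7
  step 10: row=7, L[7]='b', prepend. Next row=LF[7]=4
Reversed output: bottleOET$

Answer: bottleOET$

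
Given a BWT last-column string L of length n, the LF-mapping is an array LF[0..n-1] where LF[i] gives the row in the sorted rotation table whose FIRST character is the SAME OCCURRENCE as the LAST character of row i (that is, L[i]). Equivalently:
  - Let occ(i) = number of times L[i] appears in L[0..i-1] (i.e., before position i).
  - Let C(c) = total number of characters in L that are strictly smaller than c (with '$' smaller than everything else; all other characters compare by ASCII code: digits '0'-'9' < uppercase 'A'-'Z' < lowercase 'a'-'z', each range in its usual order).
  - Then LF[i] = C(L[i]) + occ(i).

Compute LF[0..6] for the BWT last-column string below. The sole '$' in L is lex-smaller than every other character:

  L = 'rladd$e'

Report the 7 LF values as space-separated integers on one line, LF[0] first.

Char counts: '$':1, 'a':1, 'd':2, 'e':1, 'l':1, 'r':1
C (first-col start): C('$')=0, C('a')=1, C('d')=2, C('e')=4, C('l')=5, C('r')=6
L[0]='r': occ=0, LF[0]=C('r')+0=6+0=6
L[1]='l': occ=0, LF[1]=C('l')+0=5+0=5
L[2]='a': occ=0, LF[2]=C('a')+0=1+0=1
L[3]='d': occ=0, LF[3]=C('d')+0=2+0=2
L[4]='d': occ=1, LF[4]=C('d')+1=2+1=3
L[5]='$': occ=0, LF[5]=C('$')+0=0+0=0
L[6]='e': occ=0, LF[6]=C('e')+0=4+0=4

Answer: 6 5 1 2 3 0 4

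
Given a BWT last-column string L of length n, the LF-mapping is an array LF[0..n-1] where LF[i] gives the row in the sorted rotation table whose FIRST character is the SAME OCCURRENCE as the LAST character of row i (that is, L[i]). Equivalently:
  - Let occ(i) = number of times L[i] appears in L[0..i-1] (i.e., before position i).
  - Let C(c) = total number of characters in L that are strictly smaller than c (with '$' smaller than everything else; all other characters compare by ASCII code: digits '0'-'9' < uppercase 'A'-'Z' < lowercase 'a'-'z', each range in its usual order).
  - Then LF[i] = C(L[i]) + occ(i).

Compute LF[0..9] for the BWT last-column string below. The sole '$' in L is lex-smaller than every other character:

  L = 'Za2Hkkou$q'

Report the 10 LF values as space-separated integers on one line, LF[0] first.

Char counts: '$':1, '2':1, 'H':1, 'Z':1, 'a':1, 'k':2, 'o':1, 'q':1, 'u':1
C (first-col start): C('$')=0, C('2')=1, C('H')=2, C('Z')=3, C('a')=4, C('k')=5, C('o')=7, C('q')=8, C('u')=9
L[0]='Z': occ=0, LF[0]=C('Z')+0=3+0=3
L[1]='a': occ=0, LF[1]=C('a')+0=4+0=4
L[2]='2': occ=0, LF[2]=C('2')+0=1+0=1
L[3]='H': occ=0, LF[3]=C('H')+0=2+0=2
L[4]='k': occ=0, LF[4]=C('k')+0=5+0=5
L[5]='k': occ=1, LF[5]=C('k')+1=5+1=6
L[6]='o': occ=0, LF[6]=C('o')+0=7+0=7
L[7]='u': occ=0, LF[7]=C('u')+0=9+0=9
L[8]='$': occ=0, LF[8]=C('$')+0=0+0=0
L[9]='q': occ=0, LF[9]=C('q')+0=8+0=8

Answer: 3 4 1 2 5 6 7 9 0 8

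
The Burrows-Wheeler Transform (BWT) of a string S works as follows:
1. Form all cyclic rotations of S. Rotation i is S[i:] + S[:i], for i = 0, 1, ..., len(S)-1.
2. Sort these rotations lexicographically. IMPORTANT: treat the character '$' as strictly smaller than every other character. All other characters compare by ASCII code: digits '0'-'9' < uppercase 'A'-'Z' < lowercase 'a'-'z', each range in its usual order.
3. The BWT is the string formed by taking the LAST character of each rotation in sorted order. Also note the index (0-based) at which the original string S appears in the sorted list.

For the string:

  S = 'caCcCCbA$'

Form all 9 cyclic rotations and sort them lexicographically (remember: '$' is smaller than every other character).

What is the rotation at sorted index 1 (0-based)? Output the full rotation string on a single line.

All 9 rotations (rotation i = S[i:]+S[:i]):
  rot[0] = caCcCCbA$
  rot[1] = aCcCCbA$c
  rot[2] = CcCCbA$ca
  rot[3] = cCCbA$caC
  rot[4] = CCbA$caCc
  rot[5] = CbA$caCcC
  rot[6] = bA$caCcCC
  rot[7] = A$caCcCCb
  rot[8] = $caCcCCbA
Sorted (with $ < everything):
  sorted[0] = $caCcCCbA
  sorted[1] = A$caCcCCb
  sorted[2] = CCbA$caCc
  sorted[3] = CbA$caCcC
  sorted[4] = CcCCbA$ca
  sorted[5] = aCcCCbA$c
  sorted[6] = bA$caCcCC
  sorted[7] = cCCbA$caC
  sorted[8] = caCcCCbA$
sorted[1] = A$caCcCCb

Answer: A$caCcCCb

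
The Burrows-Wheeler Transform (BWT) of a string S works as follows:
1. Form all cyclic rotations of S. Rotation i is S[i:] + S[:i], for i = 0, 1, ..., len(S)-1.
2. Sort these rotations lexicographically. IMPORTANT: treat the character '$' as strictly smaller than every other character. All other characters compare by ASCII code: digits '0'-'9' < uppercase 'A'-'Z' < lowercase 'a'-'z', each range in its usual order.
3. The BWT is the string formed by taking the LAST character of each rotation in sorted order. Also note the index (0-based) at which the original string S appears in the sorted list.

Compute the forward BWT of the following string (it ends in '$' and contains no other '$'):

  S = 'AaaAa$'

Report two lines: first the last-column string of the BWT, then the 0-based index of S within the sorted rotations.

Answer: aa$AaA
2

Derivation:
All 6 rotations (rotation i = S[i:]+S[:i]):
  rot[0] = AaaAa$
  rot[1] = aaAa$A
  rot[2] = aAa$Aa
  rot[3] = Aa$Aaa
  rot[4] = a$AaaA
  rot[5] = $AaaAa
Sorted (with $ < everything):
  sorted[0] = $AaaAa  (last char: 'a')
  sorted[1] = Aa$Aaa  (last char: 'a')
  sorted[2] = AaaAa$  (last char: '$')
  sorted[3] = a$AaaA  (last char: 'A')
  sorted[4] = aAa$Aa  (last char: 'a')
  sorted[5] = aaAa$A  (last char: 'A')
Last column: aa$AaA
Original string S is at sorted index 2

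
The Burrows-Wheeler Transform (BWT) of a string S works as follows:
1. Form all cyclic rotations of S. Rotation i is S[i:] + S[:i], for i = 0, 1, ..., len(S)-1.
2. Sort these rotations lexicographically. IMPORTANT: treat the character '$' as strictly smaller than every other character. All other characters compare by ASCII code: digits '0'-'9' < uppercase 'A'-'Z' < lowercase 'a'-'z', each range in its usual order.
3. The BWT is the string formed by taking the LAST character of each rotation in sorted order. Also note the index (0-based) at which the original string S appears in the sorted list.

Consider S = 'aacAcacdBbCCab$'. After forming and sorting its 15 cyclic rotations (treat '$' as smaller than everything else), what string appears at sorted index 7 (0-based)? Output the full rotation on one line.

All 15 rotations (rotation i = S[i:]+S[:i]):
  rot[0] = aacAcacdBbCCab$
  rot[1] = acAcacdBbCCab$a
  rot[2] = cAcacdBbCCab$aa
  rot[3] = AcacdBbCCab$aac
  rot[4] = cacdBbCCab$aacA
  rot[5] = acdBbCCab$aacAc
  rot[6] = cdBbCCab$aacAca
  rot[7] = dBbCCab$aacAcac
  rot[8] = BbCCab$aacAcacd
  rot[9] = bCCab$aacAcacdB
  rot[10] = CCab$aacAcacdBb
  rot[11] = Cab$aacAcacdBbC
  rot[12] = ab$aacAcacdBbCC
  rot[13] = b$aacAcacdBbCCa
  rot[14] = $aacAcacdBbCCab
Sorted (with $ < everything):
  sorted[0] = $aacAcacdBbCCab
  sorted[1] = AcacdBbCCab$aac
  sorted[2] = BbCCab$aacAcacd
  sorted[3] = CCab$aacAcacdBb
  sorted[4] = Cab$aacAcacdBbC
  sorted[5] = aacAcacdBbCCab$
  sorted[6] = ab$aacAcacdBbCC
  sorted[7] = acAcacdBbCCab$a
  sorted[8] = acdBbCCab$aacAc
  sorted[9] = b$aacAcacdBbCCa
  sorted[10] = bCCab$aacAcacdB
  sorted[11] = cAcacdBbCCab$aa
  sorted[12] = cacdBbCCab$aacA
  sorted[13] = cdBbCCab$aacAca
  sorted[14] = dBbCCab$aacAcac
sorted[7] = acAcacdBbCCab$a

Answer: acAcacdBbCCab$a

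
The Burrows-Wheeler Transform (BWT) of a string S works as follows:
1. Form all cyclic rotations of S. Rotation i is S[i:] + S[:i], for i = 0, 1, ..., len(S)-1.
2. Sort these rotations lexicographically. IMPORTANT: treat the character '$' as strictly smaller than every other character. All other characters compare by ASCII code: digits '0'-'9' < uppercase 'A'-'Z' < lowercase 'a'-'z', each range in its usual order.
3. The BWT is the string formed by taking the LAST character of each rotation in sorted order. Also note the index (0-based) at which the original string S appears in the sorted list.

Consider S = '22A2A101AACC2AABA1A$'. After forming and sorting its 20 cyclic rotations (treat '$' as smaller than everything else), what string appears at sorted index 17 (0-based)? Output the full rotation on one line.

All 20 rotations (rotation i = S[i:]+S[:i]):
  rot[0] = 22A2A101AACC2AABA1A$
  rot[1] = 2A2A101AACC2AABA1A$2
  rot[2] = A2A101AACC2AABA1A$22
  rot[3] = 2A101AACC2AABA1A$22A
  rot[4] = A101AACC2AABA1A$22A2
  rot[5] = 101AACC2AABA1A$22A2A
  rot[6] = 01AACC2AABA1A$22A2A1
  rot[7] = 1AACC2AABA1A$22A2A10
  rot[8] = AACC2AABA1A$22A2A101
  rot[9] = ACC2AABA1A$22A2A101A
  rot[10] = CC2AABA1A$22A2A101AA
  rot[11] = C2AABA1A$22A2A101AAC
  rot[12] = 2AABA1A$22A2A101AACC
  rot[13] = AABA1A$22A2A101AACC2
  rot[14] = ABA1A$22A2A101AACC2A
  rot[15] = BA1A$22A2A101AACC2AA
  rot[16] = A1A$22A2A101AACC2AAB
  rot[17] = 1A$22A2A101AACC2AABA
  rot[18] = A$22A2A101AACC2AABA1
  rot[19] = $22A2A101AACC2AABA1A
Sorted (with $ < everything):
  sorted[0] = $22A2A101AACC2AABA1A
  sorted[1] = 01AACC2AABA1A$22A2A1
  sorted[2] = 101AACC2AABA1A$22A2A
  sorted[3] = 1A$22A2A101AACC2AABA
  sorted[4] = 1AACC2AABA1A$22A2A10
  sorted[5] = 22A2A101AACC2AABA1A$
  sorted[6] = 2A101AACC2AABA1A$22A
  sorted[7] = 2A2A101AACC2AABA1A$2
  sorted[8] = 2AABA1A$22A2A101AACC
  sorted[9] = A$22A2A101AACC2AABA1
  sorted[10] = A101AACC2AABA1A$22A2
  sorted[11] = A1A$22A2A101AACC2AAB
  sorted[12] = A2A101AACC2AABA1A$22
  sorted[13] = AABA1A$22A2A101AACC2
  sorted[14] = AACC2AABA1A$22A2A101
  sorted[15] = ABA1A$22A2A101AACC2A
  sorted[16] = ACC2AABA1A$22A2A101A
  sorted[17] = BA1A$22A2A101AACC2AA
  sorted[18] = C2AABA1A$22A2A101AAC
  sorted[19] = CC2AABA1A$22A2A101AA
sorted[17] = BA1A$22A2A101AACC2AA

Answer: BA1A$22A2A101AACC2AA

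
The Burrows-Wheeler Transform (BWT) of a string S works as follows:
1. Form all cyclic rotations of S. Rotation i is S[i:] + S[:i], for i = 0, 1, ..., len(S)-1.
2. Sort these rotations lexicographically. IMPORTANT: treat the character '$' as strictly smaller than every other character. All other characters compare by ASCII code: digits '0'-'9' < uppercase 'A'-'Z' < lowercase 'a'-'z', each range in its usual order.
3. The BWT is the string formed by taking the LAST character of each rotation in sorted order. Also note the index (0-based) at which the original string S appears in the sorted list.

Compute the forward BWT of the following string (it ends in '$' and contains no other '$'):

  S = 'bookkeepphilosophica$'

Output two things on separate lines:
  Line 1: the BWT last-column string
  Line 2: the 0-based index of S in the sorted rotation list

All 21 rotations (rotation i = S[i:]+S[:i]):
  rot[0] = bookkeepphilosophica$
  rot[1] = ookkeepphilosophica$b
  rot[2] = okkeepphilosophica$bo
  rot[3] = kkeepphilosophica$boo
  rot[4] = keepphilosophica$book
  rot[5] = eepphilosophica$bookk
  rot[6] = epphilosophica$bookke
  rot[7] = pphilosophica$bookkee
  rot[8] = philosophica$bookkeep
  rot[9] = hilosophica$bookkeepp
  rot[10] = ilosophica$bookkeepph
  rot[11] = losophica$bookkeepphi
  rot[12] = osophica$bookkeepphil
  rot[13] = sophica$bookkeepphilo
  rot[14] = ophica$bookkeepphilos
  rot[15] = phica$bookkeepphiloso
  rot[16] = hica$bookkeepphilosop
  rot[17] = ica$bookkeepphilosoph
  rot[18] = ca$bookkeepphilosophi
  rot[19] = a$bookkeepphilosophic
  rot[20] = $bookkeepphilosophica
Sorted (with $ < everything):
  sorted[0] = $bookkeepphilosophica  (last char: 'a')
  sorted[1] = a$bookkeepphilosophic  (last char: 'c')
  sorted[2] = bookkeepphilosophica$  (last char: '$')
  sorted[3] = ca$bookkeepphilosophi  (last char: 'i')
  sorted[4] = eepphilosophica$bookk  (last char: 'k')
  sorted[5] = epphilosophica$bookke  (last char: 'e')
  sorted[6] = hica$bookkeepphilosop  (last char: 'p')
  sorted[7] = hilosophica$bookkeepp  (last char: 'p')
  sorted[8] = ica$bookkeepphilosoph  (last char: 'h')
  sorted[9] = ilosophica$bookkeepph  (last char: 'h')
  sorted[10] = keepphilosophica$book  (last char: 'k')
  sorted[11] = kkeepphilosophica$boo  (last char: 'o')
  sorted[12] = losophica$bookkeepphi  (last char: 'i')
  sorted[13] = okkeepphilosophica$bo  (last char: 'o')
  sorted[14] = ookkeepphilosophica$b  (last char: 'b')
  sorted[15] = ophica$bookkeepphilos  (last char: 's')
  sorted[16] = osophica$bookkeepphil  (last char: 'l')
  sorted[17] = phica$bookkeepphiloso  (last char: 'o')
  sorted[18] = philosophica$bookkeep  (last char: 'p')
  sorted[19] = pphilosophica$bookkee  (last char: 'e')
  sorted[20] = sophica$bookkeepphilo  (last char: 'o')
Last column: ac$ikepphhkoiobslopeo
Original string S is at sorted index 2

Answer: ac$ikepphhkoiobslopeo
2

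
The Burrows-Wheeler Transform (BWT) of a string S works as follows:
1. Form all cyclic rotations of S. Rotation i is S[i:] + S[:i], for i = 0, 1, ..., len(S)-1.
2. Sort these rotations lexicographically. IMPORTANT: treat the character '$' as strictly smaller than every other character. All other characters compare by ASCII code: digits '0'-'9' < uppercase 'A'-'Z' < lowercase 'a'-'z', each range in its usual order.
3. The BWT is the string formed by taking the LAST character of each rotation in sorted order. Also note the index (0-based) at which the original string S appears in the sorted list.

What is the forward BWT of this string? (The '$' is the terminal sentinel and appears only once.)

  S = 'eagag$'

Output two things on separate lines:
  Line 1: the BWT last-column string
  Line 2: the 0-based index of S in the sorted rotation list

All 6 rotations (rotation i = S[i:]+S[:i]):
  rot[0] = eagag$
  rot[1] = agag$e
  rot[2] = gag$ea
  rot[3] = ag$eag
  rot[4] = g$eaga
  rot[5] = $eagag
Sorted (with $ < everything):
  sorted[0] = $eagag  (last char: 'g')
  sorted[1] = ag$eag  (last char: 'g')
  sorted[2] = agag$e  (last char: 'e')
  sorted[3] = eagag$  (last char: '$')
  sorted[4] = g$eaga  (last char: 'a')
  sorted[5] = gag$ea  (last char: 'a')
Last column: gge$aa
Original string S is at sorted index 3

Answer: gge$aa
3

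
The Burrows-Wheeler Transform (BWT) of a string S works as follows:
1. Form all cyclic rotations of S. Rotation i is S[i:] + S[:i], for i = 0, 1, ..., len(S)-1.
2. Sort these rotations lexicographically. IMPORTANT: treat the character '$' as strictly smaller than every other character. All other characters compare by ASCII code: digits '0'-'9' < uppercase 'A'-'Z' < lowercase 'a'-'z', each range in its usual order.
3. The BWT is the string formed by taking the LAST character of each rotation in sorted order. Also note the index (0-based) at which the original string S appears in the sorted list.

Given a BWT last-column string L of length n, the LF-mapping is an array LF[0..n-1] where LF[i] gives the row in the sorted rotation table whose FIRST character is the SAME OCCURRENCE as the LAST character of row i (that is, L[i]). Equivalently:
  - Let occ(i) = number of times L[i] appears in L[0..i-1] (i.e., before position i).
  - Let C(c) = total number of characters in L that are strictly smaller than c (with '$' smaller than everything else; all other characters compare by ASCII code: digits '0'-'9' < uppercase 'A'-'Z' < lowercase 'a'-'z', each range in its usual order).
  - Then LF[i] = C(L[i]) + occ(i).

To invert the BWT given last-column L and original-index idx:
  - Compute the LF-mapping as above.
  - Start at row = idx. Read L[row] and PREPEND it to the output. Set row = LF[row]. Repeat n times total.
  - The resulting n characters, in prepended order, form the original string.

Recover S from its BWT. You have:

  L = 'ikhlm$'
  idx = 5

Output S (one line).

LF mapping: 2 3 1 4 5 0
Walk LF starting at row 5, prepending L[row]:
  step 1: row=5, L[5]='$', prepend. Next row=LF[5]=0
  step 2: row=0, L[0]='i', prepend. Next row=LF[0]=2
  step 3: row=2, L[2]='h', prepend. Next row=LF[2]=1
  step 4: row=1, L[1]='k', prepend. Next row=LF[1]=3
  step 5: row=3, L[3]='l', prepend. Next row=LF[3]=4
  step 6: row=4, L[4]='m', prepend. Next row=LF[4]=5
Reversed output: mlkhi$

Answer: mlkhi$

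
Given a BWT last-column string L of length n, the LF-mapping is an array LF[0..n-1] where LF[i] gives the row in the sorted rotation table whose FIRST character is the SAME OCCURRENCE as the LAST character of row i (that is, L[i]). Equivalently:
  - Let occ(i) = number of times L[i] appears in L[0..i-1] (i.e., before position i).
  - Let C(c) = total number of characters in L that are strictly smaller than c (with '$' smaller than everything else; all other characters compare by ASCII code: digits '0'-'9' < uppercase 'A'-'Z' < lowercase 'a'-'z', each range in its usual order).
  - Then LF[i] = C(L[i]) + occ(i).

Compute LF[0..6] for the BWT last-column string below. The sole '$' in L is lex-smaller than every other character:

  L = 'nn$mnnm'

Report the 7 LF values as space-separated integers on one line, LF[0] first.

Answer: 3 4 0 1 5 6 2

Derivation:
Char counts: '$':1, 'm':2, 'n':4
C (first-col start): C('$')=0, C('m')=1, C('n')=3
L[0]='n': occ=0, LF[0]=C('n')+0=3+0=3
L[1]='n': occ=1, LF[1]=C('n')+1=3+1=4
L[2]='$': occ=0, LF[2]=C('$')+0=0+0=0
L[3]='m': occ=0, LF[3]=C('m')+0=1+0=1
L[4]='n': occ=2, LF[4]=C('n')+2=3+2=5
L[5]='n': occ=3, LF[5]=C('n')+3=3+3=6
L[6]='m': occ=1, LF[6]=C('m')+1=1+1=2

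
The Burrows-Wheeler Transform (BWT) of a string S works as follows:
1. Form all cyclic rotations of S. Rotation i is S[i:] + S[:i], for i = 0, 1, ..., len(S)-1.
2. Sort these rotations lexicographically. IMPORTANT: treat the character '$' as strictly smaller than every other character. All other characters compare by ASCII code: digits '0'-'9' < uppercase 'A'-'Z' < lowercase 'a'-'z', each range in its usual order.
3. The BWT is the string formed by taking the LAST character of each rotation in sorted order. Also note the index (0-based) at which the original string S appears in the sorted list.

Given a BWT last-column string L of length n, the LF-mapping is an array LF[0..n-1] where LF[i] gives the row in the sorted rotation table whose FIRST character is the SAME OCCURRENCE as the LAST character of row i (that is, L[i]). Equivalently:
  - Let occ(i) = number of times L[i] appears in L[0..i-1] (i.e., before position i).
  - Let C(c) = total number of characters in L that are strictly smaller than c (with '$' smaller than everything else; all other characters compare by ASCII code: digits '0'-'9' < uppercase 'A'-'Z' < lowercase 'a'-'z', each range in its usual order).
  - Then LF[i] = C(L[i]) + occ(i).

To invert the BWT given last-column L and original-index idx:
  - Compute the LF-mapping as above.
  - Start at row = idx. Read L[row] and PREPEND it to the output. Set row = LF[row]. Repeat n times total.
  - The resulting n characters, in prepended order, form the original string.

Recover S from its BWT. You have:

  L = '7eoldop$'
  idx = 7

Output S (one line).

Answer: poodle7$

Derivation:
LF mapping: 1 3 5 4 2 6 7 0
Walk LF starting at row 7, prepending L[row]:
  step 1: row=7, L[7]='$', prepend. Next row=LF[7]=0
  step 2: row=0, L[0]='7', prepend. Next row=LF[0]=1
  step 3: row=1, L[1]='e', prepend. Next row=LF[1]=3
  step 4: row=3, L[3]='l', prepend. Next row=LF[3]=4
  step 5: row=4, L[4]='d', prepend. Next row=LF[4]=2
  step 6: row=2, L[2]='o', prepend. Next row=LF[2]=5
  step 7: row=5, L[5]='o', prepend. Next row=LF[5]=6
  step 8: row=6, L[6]='p', prepend. Next row=LF[6]=7
Reversed output: poodle7$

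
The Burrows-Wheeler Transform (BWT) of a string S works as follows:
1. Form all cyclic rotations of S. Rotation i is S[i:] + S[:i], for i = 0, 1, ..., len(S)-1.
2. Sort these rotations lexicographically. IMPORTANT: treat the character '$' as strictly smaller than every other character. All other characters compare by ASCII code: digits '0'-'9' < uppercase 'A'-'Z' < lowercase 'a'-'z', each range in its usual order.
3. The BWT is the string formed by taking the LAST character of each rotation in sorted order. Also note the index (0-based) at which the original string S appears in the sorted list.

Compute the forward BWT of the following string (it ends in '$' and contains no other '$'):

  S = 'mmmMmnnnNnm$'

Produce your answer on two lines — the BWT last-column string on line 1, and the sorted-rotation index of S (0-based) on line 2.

All 12 rotations (rotation i = S[i:]+S[:i]):
  rot[0] = mmmMmnnnNnm$
  rot[1] = mmMmnnnNnm$m
  rot[2] = mMmnnnNnm$mm
  rot[3] = MmnnnNnm$mmm
  rot[4] = mnnnNnm$mmmM
  rot[5] = nnnNnm$mmmMm
  rot[6] = nnNnm$mmmMmn
  rot[7] = nNnm$mmmMmnn
  rot[8] = Nnm$mmmMmnnn
  rot[9] = nm$mmmMmnnnN
  rot[10] = m$mmmMmnnnNn
  rot[11] = $mmmMmnnnNnm
Sorted (with $ < everything):
  sorted[0] = $mmmMmnnnNnm  (last char: 'm')
  sorted[1] = MmnnnNnm$mmm  (last char: 'm')
  sorted[2] = Nnm$mmmMmnnn  (last char: 'n')
  sorted[3] = m$mmmMmnnnNn  (last char: 'n')
  sorted[4] = mMmnnnNnm$mm  (last char: 'm')
  sorted[5] = mmMmnnnNnm$m  (last char: 'm')
  sorted[6] = mmmMmnnnNnm$  (last char: '$')
  sorted[7] = mnnnNnm$mmmM  (last char: 'M')
  sorted[8] = nNnm$mmmMmnn  (last char: 'n')
  sorted[9] = nm$mmmMmnnnN  (last char: 'N')
  sorted[10] = nnNnm$mmmMmn  (last char: 'n')
  sorted[11] = nnnNnm$mmmMm  (last char: 'm')
Last column: mmnnmm$MnNnm
Original string S is at sorted index 6

Answer: mmnnmm$MnNnm
6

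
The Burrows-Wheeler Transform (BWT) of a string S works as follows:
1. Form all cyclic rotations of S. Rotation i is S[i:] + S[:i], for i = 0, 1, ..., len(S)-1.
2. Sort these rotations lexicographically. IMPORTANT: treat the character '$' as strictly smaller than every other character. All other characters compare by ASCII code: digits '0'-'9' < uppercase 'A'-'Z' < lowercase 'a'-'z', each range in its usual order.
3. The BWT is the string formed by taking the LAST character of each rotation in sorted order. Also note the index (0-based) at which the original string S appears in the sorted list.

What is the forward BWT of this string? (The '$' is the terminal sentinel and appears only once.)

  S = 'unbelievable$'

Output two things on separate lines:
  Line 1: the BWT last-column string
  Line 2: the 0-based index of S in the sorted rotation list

Answer: evnalbilbeu$e
11

Derivation:
All 13 rotations (rotation i = S[i:]+S[:i]):
  rot[0] = unbelievable$
  rot[1] = nbelievable$u
  rot[2] = believable$un
  rot[3] = elievable$unb
  rot[4] = lievable$unbe
  rot[5] = ievable$unbel
  rot[6] = evable$unbeli
  rot[7] = vable$unbelie
  rot[8] = able$unbeliev
  rot[9] = ble$unbelieva
  rot[10] = le$unbelievab
  rot[11] = e$unbelievabl
  rot[12] = $unbelievable
Sorted (with $ < everything):
  sorted[0] = $unbelievable  (last char: 'e')
  sorted[1] = able$unbeliev  (last char: 'v')
  sorted[2] = believable$un  (last char: 'n')
  sorted[3] = ble$unbelieva  (last char: 'a')
  sorted[4] = e$unbelievabl  (last char: 'l')
  sorted[5] = elievable$unb  (last char: 'b')
  sorted[6] = evable$unbeli  (last char: 'i')
  sorted[7] = ievable$unbel  (last char: 'l')
  sorted[8] = le$unbelievab  (last char: 'b')
  sorted[9] = lievable$unbe  (last char: 'e')
  sorted[10] = nbelievable$u  (last char: 'u')
  sorted[11] = unbelievable$  (last char: '$')
  sorted[12] = vable$unbelie  (last char: 'e')
Last column: evnalbilbeu$e
Original string S is at sorted index 11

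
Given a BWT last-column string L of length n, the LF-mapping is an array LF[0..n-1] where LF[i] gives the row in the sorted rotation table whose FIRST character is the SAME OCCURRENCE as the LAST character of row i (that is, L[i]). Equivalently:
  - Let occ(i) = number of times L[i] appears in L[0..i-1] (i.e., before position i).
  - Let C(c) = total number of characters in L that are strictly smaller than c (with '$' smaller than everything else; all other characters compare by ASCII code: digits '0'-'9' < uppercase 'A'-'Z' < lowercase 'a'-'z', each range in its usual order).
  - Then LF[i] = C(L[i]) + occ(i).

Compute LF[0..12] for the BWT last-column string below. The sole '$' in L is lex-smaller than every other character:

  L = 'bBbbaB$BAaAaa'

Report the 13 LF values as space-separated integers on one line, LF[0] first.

Char counts: '$':1, 'A':2, 'B':3, 'a':4, 'b':3
C (first-col start): C('$')=0, C('A')=1, C('B')=3, C('a')=6, C('b')=10
L[0]='b': occ=0, LF[0]=C('b')+0=10+0=10
L[1]='B': occ=0, LF[1]=C('B')+0=3+0=3
L[2]='b': occ=1, LF[2]=C('b')+1=10+1=11
L[3]='b': occ=2, LF[3]=C('b')+2=10+2=12
L[4]='a': occ=0, LF[4]=C('a')+0=6+0=6
L[5]='B': occ=1, LF[5]=C('B')+1=3+1=4
L[6]='$': occ=0, LF[6]=C('$')+0=0+0=0
L[7]='B': occ=2, LF[7]=C('B')+2=3+2=5
L[8]='A': occ=0, LF[8]=C('A')+0=1+0=1
L[9]='a': occ=1, LF[9]=C('a')+1=6+1=7
L[10]='A': occ=1, LF[10]=C('A')+1=1+1=2
L[11]='a': occ=2, LF[11]=C('a')+2=6+2=8
L[12]='a': occ=3, LF[12]=C('a')+3=6+3=9

Answer: 10 3 11 12 6 4 0 5 1 7 2 8 9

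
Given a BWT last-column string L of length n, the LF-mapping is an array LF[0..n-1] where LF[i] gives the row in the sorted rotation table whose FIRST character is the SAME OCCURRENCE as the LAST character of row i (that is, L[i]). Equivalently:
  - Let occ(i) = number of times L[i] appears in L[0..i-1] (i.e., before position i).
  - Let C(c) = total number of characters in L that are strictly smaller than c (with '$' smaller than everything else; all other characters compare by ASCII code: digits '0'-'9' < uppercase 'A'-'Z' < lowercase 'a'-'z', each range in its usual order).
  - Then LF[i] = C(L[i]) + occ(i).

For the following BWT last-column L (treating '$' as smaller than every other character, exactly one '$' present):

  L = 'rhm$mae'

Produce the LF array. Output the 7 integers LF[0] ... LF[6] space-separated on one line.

Char counts: '$':1, 'a':1, 'e':1, 'h':1, 'm':2, 'r':1
C (first-col start): C('$')=0, C('a')=1, C('e')=2, C('h')=3, C('m')=4, C('r')=6
L[0]='r': occ=0, LF[0]=C('r')+0=6+0=6
L[1]='h': occ=0, LF[1]=C('h')+0=3+0=3
L[2]='m': occ=0, LF[2]=C('m')+0=4+0=4
L[3]='$': occ=0, LF[3]=C('$')+0=0+0=0
L[4]='m': occ=1, LF[4]=C('m')+1=4+1=5
L[5]='a': occ=0, LF[5]=C('a')+0=1+0=1
L[6]='e': occ=0, LF[6]=C('e')+0=2+0=2

Answer: 6 3 4 0 5 1 2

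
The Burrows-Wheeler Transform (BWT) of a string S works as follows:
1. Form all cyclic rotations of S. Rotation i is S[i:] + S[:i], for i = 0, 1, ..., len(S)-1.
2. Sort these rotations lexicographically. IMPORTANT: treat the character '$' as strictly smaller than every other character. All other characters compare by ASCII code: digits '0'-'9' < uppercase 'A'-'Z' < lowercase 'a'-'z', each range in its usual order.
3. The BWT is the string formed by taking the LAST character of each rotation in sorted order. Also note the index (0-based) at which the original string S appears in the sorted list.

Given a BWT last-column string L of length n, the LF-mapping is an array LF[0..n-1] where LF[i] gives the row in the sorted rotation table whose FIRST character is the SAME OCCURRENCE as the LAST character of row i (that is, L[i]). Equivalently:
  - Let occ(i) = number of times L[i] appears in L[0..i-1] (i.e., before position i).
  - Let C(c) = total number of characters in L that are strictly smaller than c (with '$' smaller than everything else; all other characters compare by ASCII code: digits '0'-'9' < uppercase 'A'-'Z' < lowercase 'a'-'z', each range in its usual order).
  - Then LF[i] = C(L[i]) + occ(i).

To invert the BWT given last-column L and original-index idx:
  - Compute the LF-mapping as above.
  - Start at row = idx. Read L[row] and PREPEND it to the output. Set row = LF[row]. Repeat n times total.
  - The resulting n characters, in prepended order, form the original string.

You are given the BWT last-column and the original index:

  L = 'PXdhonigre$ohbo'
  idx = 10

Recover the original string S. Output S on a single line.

LF mapping: 1 2 4 7 11 10 9 6 14 5 0 12 8 3 13
Walk LF starting at row 10, prepending L[row]:
  step 1: row=10, L[10]='$', prepend. Next row=LF[10]=0
  step 2: row=0, L[0]='P', prepend. Next row=LF[0]=1
  step 3: row=1, L[1]='X', prepend. Next row=LF[1]=2
  step 4: row=2, L[2]='d', prepend. Next row=LF[2]=4
  step 5: row=4, L[4]='o', prepend. Next row=LF[4]=11
  step 6: row=11, L[11]='o', prepend. Next row=LF[11]=12
  step 7: row=12, L[12]='h', prepend. Next row=LF[12]=8
  step 8: row=8, L[8]='r', prepend. Next row=LF[8]=14
  step 9: row=14, L[14]='o', prepend. Next row=LF[14]=13
  step 10: row=13, L[13]='b', prepend. Next row=LF[13]=3
  step 11: row=3, L[3]='h', prepend. Next row=LF[3]=7
  step 12: row=7, L[7]='g', prepend. Next row=LF[7]=6
  step 13: row=6, L[6]='i', prepend. Next row=LF[6]=9
  step 14: row=9, L[9]='e', prepend. Next row=LF[9]=5
  step 15: row=5, L[5]='n', prepend. Next row=LF[5]=10
Reversed output: neighborhoodXP$

Answer: neighborhoodXP$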